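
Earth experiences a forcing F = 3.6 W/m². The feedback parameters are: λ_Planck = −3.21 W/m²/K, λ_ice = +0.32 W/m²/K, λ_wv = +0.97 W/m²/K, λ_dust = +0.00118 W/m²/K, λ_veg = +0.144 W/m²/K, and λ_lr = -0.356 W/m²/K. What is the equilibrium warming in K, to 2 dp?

Net feedback parameter λ = (−3.21) + (+0.32) + (+0.97) + (+0.00118) + (+0.144) + (-0.356) = -2.13082 W/m²/K.
ΔT = −F/λ = −3.6/(-2.13082) = 1.69 K.

1.69 K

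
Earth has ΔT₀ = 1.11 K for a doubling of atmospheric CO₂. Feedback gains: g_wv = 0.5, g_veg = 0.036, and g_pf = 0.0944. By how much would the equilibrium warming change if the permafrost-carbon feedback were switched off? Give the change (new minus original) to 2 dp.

-0.61 K

Original: g = 0.6304, ΔT = 1.11/(1−0.6304) = 3.0032 K.
Without permafrost-carbon: g' = 0.536, ΔT' = 1.11/(1−0.536) = 2.3922 K.
Change = 2.3922 − 3.0032 = -0.61 K.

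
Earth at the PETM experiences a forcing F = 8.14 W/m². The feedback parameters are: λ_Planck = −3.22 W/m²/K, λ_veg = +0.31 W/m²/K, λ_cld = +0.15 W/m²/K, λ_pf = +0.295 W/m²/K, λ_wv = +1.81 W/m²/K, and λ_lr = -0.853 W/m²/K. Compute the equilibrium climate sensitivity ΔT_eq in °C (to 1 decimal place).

5.4 °C

Net feedback parameter λ = (−3.22) + (+0.31) + (+0.15) + (+0.295) + (+1.81) + (-0.853) = -1.508 W/m²/K.
ΔT = −F/λ = −8.14/(-1.508) = 5.4 °C.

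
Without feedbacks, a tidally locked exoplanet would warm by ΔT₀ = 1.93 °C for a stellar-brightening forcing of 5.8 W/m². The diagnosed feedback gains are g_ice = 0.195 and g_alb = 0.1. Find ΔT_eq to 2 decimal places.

2.74 °C

Total gain g = 0.195 + 0.1 = 0.295.
Amplification A = 1/(1 − 0.295) = 1.418.
ΔT = 1.93 × 1.418 = 2.74 °C.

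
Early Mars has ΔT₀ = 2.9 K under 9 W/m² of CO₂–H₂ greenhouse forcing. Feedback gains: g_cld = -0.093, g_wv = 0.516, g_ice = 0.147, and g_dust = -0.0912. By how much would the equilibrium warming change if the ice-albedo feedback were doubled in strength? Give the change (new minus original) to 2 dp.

2.19 K

Original: g = 0.4788, ΔT = 2.9/(1−0.4788) = 5.5641 K.
With doubled ice-albedo: g' = 0.6258, ΔT' = 2.9/(1−0.6258) = 7.7499 K.
Change = 7.7499 − 5.5641 = 2.19 K.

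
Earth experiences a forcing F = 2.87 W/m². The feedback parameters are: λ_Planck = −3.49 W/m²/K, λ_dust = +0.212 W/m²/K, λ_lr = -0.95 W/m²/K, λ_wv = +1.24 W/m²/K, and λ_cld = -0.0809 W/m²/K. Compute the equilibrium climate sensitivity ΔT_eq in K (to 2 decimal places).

Net feedback parameter λ = (−3.49) + (+0.212) + (-0.95) + (+1.24) + (-0.0809) = -3.0689 W/m²/K.
ΔT = −F/λ = −2.87/(-3.0689) = 0.94 K.

0.94 K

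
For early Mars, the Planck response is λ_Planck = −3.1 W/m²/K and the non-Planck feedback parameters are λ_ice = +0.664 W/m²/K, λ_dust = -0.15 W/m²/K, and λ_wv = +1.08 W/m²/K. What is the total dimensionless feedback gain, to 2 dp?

0.51

Convert to gains: g_ice = 0.664/3.1 = 0.2142; g_dust = -0.15/3.1 = -0.04839; g_wv = 1.08/3.1 = 0.3484.
Total gain g = 0.51421.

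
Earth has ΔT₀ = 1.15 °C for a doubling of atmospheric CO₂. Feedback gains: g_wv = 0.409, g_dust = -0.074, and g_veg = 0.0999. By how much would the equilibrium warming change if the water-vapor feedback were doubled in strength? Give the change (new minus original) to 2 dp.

Original: g = 0.4349, ΔT = 1.15/(1−0.4349) = 2.0350 °C.
With doubled water-vapor: g' = 0.8439, ΔT' = 1.15/(1−0.8439) = 7.3671 °C.
Change = 7.3671 − 2.0350 = 5.33 °C.

5.33 °C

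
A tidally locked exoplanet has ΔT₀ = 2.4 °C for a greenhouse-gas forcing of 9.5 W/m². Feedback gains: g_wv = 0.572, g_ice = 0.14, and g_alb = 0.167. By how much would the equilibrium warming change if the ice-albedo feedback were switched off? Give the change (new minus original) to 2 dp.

Original: g = 0.879, ΔT = 2.4/(1−0.879) = 19.8347 °C.
Without ice-albedo: g' = 0.739, ΔT' = 2.4/(1−0.739) = 9.1954 °C.
Change = 9.1954 − 19.8347 = -10.64 °C.

-10.64 °C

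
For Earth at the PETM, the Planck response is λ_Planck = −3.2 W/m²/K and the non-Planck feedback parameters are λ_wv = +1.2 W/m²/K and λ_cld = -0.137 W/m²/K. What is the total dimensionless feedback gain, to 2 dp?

0.33

Convert to gains: g_wv = 1.2/3.2 = 0.375; g_cld = -0.137/3.2 = -0.04281.
Total gain g = 0.33219.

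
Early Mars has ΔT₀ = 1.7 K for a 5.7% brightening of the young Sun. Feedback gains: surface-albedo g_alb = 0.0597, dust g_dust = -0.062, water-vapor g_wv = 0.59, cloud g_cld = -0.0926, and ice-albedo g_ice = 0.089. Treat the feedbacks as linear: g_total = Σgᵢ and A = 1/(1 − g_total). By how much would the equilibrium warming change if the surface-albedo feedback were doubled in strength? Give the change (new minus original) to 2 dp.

Original: g = 0.5841, ΔT = 1.7/(1−0.5841) = 4.0875 K.
With doubled surface-albedo: g' = 0.6438, ΔT' = 1.7/(1−0.6438) = 4.7726 K.
Change = 4.7726 − 4.0875 = 0.69 K.

0.69 K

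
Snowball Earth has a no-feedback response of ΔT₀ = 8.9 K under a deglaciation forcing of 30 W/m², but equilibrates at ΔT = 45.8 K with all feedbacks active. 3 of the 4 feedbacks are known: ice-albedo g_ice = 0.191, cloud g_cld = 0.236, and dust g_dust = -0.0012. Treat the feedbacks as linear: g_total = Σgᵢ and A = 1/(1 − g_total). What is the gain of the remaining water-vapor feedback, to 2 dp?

Amplification A = ΔT/ΔT₀ = 45.8/8.9 = 5.146.
Total gain g = 1 − 1/A = 1 − 1/5.146 = 0.8057.
Known gains sum to 0.191 + 0.236 − 0.0012 = 0.4258.
g_wv = 0.8057 − 0.4258 = 0.38.

0.38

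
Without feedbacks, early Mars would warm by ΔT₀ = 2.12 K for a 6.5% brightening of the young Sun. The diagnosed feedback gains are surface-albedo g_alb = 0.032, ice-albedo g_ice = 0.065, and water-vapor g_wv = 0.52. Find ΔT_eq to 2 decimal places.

Total gain g = 0.032 + 0.065 + 0.52 = 0.617.
Amplification A = 1/(1 − 0.617) = 2.611.
ΔT = 2.12 × 2.611 = 5.54 K.

5.54 K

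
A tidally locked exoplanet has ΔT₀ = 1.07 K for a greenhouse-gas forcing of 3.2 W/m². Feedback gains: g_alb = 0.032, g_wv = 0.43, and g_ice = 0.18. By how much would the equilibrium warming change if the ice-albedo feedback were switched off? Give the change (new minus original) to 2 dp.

-1.00 K

Original: g = 0.642, ΔT = 1.07/(1−0.642) = 2.9888 K.
Without ice-albedo: g' = 0.462, ΔT' = 1.07/(1−0.462) = 1.9888 K.
Change = 1.9888 − 2.9888 = -1.00 K.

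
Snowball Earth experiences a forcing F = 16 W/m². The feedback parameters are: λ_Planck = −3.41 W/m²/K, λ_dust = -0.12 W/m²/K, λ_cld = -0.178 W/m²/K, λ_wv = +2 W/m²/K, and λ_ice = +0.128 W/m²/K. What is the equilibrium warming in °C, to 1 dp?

Net feedback parameter λ = (−3.41) + (-0.12) + (-0.178) + (+2) + (+0.128) = -1.58 W/m²/K.
ΔT = −F/λ = −16/(-1.58) = 10.1 °C.

10.1 °C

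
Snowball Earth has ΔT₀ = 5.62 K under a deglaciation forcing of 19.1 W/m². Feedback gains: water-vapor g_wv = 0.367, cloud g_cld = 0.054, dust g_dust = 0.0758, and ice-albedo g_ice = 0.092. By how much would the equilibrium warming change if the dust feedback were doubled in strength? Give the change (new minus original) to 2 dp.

Original: g = 0.5888, ΔT = 5.62/(1−0.5888) = 13.6673 K.
With doubled dust: g' = 0.6646, ΔT' = 5.62/(1−0.6646) = 16.7561 K.
Change = 16.7561 − 13.6673 = 3.09 K.

3.09 K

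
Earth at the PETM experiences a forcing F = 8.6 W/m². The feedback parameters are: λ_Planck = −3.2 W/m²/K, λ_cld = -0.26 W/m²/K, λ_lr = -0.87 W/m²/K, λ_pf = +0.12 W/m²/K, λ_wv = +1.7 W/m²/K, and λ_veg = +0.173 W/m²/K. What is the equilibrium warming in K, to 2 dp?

Net feedback parameter λ = (−3.2) + (-0.26) + (-0.87) + (+0.12) + (+1.7) + (+0.173) = -2.337 W/m²/K.
ΔT = −F/λ = −8.6/(-2.337) = 3.68 K.

3.68 K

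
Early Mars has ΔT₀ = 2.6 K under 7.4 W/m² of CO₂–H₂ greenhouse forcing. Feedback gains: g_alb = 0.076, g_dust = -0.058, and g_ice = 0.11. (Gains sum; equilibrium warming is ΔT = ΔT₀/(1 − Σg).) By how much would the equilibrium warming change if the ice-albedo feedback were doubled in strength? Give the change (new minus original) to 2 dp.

0.43 K

Original: g = 0.128, ΔT = 2.6/(1−0.128) = 2.9817 K.
With doubled ice-albedo: g' = 0.238, ΔT' = 2.6/(1−0.238) = 3.4121 K.
Change = 3.4121 − 2.9817 = 0.43 K.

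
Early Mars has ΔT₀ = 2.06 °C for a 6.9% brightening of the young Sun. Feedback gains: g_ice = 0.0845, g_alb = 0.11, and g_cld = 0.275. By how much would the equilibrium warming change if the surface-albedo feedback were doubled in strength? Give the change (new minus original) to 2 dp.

1.02 °C

Original: g = 0.4695, ΔT = 2.06/(1−0.4695) = 3.8831 °C.
With doubled surface-albedo: g' = 0.5795, ΔT' = 2.06/(1−0.5795) = 4.8989 °C.
Change = 4.8989 − 3.8831 = 1.02 °C.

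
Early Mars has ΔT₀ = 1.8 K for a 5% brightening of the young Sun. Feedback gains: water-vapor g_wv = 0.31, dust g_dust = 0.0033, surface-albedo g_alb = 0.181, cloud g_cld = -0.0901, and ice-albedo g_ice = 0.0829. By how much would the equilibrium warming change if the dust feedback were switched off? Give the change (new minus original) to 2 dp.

-0.02 K

Original: g = 0.4871, ΔT = 1.8/(1−0.4871) = 3.5095 K.
Without dust: g' = 0.4838, ΔT' = 1.8/(1−0.4838) = 3.4870 K.
Change = 3.4870 − 3.5095 = -0.02 K.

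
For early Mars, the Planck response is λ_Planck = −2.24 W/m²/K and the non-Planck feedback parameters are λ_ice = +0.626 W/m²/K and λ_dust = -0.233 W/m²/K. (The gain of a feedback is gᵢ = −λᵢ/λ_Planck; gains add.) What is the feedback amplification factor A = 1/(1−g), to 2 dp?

Convert to gains: g_ice = 0.626/2.24 = 0.2795; g_dust = -0.233/2.24 = -0.104.
Total gain g = 0.1755.
A = 1/(1 − 0.1755) = 1.21.

1.21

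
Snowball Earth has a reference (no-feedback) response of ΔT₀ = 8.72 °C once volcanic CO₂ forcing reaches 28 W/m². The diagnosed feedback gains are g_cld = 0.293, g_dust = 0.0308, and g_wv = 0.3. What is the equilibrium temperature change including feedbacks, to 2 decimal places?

23.18 °C

Total gain g = 0.293 + 0.0308 + 0.3 = 0.6238.
Amplification A = 1/(1 − 0.6238) = 2.658.
ΔT = 8.72 × 2.658 = 23.18 °C.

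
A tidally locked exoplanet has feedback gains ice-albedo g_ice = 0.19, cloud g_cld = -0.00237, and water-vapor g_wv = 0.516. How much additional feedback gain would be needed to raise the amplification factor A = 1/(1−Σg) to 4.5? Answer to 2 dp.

Current total gain = 0.70363.
Target gain for A = 4.5: g* = 1 − 1/4.5 = 0.7778.
Additional gain needed = 0.7778 − 0.70363 = 0.07.

0.07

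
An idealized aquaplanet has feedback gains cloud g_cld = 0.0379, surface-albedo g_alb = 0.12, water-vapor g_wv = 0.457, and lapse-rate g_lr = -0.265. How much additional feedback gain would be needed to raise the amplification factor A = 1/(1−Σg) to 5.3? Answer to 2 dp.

0.46

Current total gain = 0.3499.
Target gain for A = 5.3: g* = 1 − 1/5.3 = 0.8113.
Additional gain needed = 0.8113 − 0.3499 = 0.46.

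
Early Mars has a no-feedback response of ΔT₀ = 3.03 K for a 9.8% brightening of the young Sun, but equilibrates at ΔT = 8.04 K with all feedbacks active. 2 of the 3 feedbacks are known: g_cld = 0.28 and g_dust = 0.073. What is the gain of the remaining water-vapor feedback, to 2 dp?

Amplification A = ΔT/ΔT₀ = 8.04/3.03 = 2.653.
Total gain g = 1 − 1/A = 1 − 1/2.653 = 0.6231.
Known gains sum to 0.28 + 0.073 = 0.353.
g_wv = 0.6231 − 0.353 = 0.27.

0.27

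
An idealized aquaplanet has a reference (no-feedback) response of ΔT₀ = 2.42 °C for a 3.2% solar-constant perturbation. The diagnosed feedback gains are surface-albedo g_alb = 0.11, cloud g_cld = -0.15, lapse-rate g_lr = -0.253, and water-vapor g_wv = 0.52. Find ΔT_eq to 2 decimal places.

3.13 °C

Total gain g = 0.11 − 0.15 − 0.253 + 0.52 = 0.227.
Amplification A = 1/(1 − 0.227) = 1.294.
ΔT = 2.42 × 1.294 = 3.13 °C.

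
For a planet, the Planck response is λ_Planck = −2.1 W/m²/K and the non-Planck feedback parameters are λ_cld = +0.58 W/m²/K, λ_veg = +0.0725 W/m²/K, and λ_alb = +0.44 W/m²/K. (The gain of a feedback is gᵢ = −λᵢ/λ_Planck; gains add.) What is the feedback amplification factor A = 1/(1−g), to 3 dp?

2.084

Convert to gains: g_cld = 0.58/2.1 = 0.2762; g_veg = 0.0725/2.1 = 0.03452; g_alb = 0.44/2.1 = 0.2095.
Total gain g = 0.52022.
A = 1/(1 − 0.52022) = 2.084.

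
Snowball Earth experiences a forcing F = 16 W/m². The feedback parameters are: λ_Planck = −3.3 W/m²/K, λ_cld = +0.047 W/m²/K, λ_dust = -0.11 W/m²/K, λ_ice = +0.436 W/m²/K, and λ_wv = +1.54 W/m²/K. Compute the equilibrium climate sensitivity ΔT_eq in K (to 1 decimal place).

Net feedback parameter λ = (−3.3) + (+0.047) + (-0.11) + (+0.436) + (+1.54) = -1.387 W/m²/K.
ΔT = −F/λ = −16/(-1.387) = 11.5 K.

11.5 K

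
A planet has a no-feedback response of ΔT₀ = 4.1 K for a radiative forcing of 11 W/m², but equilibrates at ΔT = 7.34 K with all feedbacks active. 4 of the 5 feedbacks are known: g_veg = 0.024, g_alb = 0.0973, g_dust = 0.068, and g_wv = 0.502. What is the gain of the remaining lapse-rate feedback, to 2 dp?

Amplification A = ΔT/ΔT₀ = 7.34/4.1 = 1.79.
Total gain g = 1 − 1/A = 1 − 1/1.79 = 0.4413.
Known gains sum to 0.024 + 0.0973 + 0.068 + 0.502 = 0.6913.
g_lr = 0.4413 − 0.6913 = -0.25.

-0.25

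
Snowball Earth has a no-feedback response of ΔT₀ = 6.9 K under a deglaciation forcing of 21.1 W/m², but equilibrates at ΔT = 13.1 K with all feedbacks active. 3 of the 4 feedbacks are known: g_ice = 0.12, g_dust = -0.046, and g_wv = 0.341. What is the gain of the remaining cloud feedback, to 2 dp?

Amplification A = ΔT/ΔT₀ = 13.1/6.9 = 1.899.
Total gain g = 1 − 1/A = 1 − 1/1.899 = 0.4734.
Known gains sum to 0.12 − 0.046 + 0.341 = 0.415.
g_cld = 0.4734 − 0.415 = 0.06.

0.06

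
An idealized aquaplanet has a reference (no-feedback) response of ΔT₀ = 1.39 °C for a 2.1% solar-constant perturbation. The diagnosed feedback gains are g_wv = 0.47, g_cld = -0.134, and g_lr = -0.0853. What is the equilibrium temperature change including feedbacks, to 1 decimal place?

Total gain g = 0.47 − 0.134 − 0.0853 = 0.2507.
Amplification A = 1/(1 − 0.2507) = 1.335.
ΔT = 1.39 × 1.335 = 1.9 °C.

1.9 °C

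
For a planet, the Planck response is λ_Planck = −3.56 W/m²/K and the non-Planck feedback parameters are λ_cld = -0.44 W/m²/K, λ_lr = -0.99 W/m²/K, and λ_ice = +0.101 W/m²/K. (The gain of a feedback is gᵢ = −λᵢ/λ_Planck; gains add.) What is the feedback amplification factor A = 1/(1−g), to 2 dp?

0.73

Convert to gains: g_cld = -0.44/3.56 = -0.1236; g_lr = -0.99/3.56 = -0.2781; g_ice = 0.101/3.56 = 0.02837.
Total gain g = -0.37333.
A = 1/(1 + 0.37333) = 0.73.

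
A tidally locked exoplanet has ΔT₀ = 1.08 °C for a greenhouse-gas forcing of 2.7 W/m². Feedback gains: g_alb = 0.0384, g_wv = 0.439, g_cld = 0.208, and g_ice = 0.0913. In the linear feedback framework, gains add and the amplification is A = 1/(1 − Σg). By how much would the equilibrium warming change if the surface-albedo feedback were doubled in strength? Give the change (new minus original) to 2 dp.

Original: g = 0.7767, ΔT = 1.08/(1−0.7767) = 4.8365 °C.
With doubled surface-albedo: g' = 0.8151, ΔT' = 1.08/(1−0.8151) = 5.8410 °C.
Change = 5.8410 − 4.8365 = 1.00 °C.

1.00 °C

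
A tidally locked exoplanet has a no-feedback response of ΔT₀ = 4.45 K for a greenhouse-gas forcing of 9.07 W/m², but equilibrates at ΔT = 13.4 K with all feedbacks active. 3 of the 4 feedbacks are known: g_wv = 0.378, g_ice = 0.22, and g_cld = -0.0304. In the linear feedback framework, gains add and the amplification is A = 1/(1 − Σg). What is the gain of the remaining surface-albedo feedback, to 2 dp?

Amplification A = ΔT/ΔT₀ = 13.4/4.45 = 3.011.
Total gain g = 1 − 1/A = 1 − 1/3.011 = 0.6679.
Known gains sum to 0.378 + 0.22 − 0.0304 = 0.5676.
g_alb = 0.6679 − 0.5676 = 0.10.

0.10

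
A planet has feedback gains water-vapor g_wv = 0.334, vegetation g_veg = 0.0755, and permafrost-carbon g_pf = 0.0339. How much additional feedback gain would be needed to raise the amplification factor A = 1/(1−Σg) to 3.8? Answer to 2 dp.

Current total gain = 0.4434.
Target gain for A = 3.8: g* = 1 − 1/3.8 = 0.7368.
Additional gain needed = 0.7368 − 0.4434 = 0.29.

0.29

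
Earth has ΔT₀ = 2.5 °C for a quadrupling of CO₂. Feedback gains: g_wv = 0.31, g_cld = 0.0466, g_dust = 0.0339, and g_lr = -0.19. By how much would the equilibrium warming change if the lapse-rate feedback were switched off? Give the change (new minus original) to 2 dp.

Original: g = 0.2005, ΔT = 2.5/(1−0.2005) = 3.1270 °C.
Without lapse-rate: g' = 0.3905, ΔT' = 2.5/(1−0.3905) = 4.1017 °C.
Change = 4.1017 − 3.1270 = 0.97 °C.

0.97 °C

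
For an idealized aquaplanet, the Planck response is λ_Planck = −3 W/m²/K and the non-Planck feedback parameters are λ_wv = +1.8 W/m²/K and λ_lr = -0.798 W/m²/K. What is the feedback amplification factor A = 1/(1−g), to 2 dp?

1.50

Convert to gains: g_wv = 1.8/3 = 0.6; g_lr = -0.798/3 = -0.266.
Total gain g = 0.334.
A = 1/(1 − 0.334) = 1.50.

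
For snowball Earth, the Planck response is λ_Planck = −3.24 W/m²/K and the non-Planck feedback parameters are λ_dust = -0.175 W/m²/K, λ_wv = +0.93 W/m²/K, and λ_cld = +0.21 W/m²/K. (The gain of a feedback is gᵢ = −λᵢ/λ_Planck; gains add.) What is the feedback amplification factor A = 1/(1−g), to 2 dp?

Convert to gains: g_dust = -0.175/3.24 = -0.05401; g_wv = 0.93/3.24 = 0.287; g_cld = 0.21/3.24 = 0.06481.
Total gain g = 0.2978.
A = 1/(1 − 0.2978) = 1.42.

1.42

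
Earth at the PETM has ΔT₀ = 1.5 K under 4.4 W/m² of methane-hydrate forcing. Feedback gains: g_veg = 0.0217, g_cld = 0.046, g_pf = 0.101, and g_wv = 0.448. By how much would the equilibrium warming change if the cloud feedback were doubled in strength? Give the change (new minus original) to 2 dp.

Original: g = 0.6167, ΔT = 1.5/(1−0.6167) = 3.9134 K.
With doubled cloud: g' = 0.6627, ΔT' = 1.5/(1−0.6627) = 4.4471 K.
Change = 4.4471 − 3.9134 = 0.53 K.

0.53 K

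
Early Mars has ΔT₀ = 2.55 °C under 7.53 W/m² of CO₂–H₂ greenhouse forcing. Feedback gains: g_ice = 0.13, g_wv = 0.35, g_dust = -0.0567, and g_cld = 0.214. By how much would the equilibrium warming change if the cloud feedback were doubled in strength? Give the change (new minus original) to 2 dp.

10.12 °C

Original: g = 0.6373, ΔT = 2.55/(1−0.6373) = 7.0306 °C.
With doubled cloud: g' = 0.8513, ΔT' = 2.55/(1−0.8513) = 17.1486 °C.
Change = 17.1486 − 7.0306 = 10.12 °C.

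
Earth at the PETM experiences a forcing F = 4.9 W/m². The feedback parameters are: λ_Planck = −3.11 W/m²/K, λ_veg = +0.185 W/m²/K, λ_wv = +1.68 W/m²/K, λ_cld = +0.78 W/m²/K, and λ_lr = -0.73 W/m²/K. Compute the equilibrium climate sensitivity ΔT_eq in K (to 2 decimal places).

Net feedback parameter λ = (−3.11) + (+0.185) + (+1.68) + (+0.78) + (-0.73) = -1.195 W/m²/K.
ΔT = −F/λ = −4.9/(-1.195) = 4.10 K.

4.10 K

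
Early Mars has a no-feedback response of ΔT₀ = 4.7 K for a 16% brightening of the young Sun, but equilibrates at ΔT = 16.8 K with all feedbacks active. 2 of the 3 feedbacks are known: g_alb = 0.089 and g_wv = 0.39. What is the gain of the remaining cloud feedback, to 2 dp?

Amplification A = ΔT/ΔT₀ = 16.8/4.7 = 3.574.
Total gain g = 1 − 1/A = 1 − 1/3.574 = 0.7202.
Known gains sum to 0.089 + 0.39 = 0.479.
g_cld = 0.7202 − 0.479 = 0.24.

0.24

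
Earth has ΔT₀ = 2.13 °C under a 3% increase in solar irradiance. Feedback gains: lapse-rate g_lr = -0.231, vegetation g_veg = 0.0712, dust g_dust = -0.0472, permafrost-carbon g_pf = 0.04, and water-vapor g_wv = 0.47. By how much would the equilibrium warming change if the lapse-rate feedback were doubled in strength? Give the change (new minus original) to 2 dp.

Original: g = 0.303, ΔT = 2.13/(1−0.303) = 3.0560 °C.
With doubled lapse-rate: g' = 0.072, ΔT' = 2.13/(1−0.072) = 2.2953 °C.
Change = 2.2953 − 3.0560 = -0.76 °C.

-0.76 °C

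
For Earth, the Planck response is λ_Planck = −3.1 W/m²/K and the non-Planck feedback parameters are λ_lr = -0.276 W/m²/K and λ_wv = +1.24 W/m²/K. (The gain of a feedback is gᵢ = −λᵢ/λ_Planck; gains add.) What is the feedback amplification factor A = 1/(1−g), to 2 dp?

1.45

Convert to gains: g_lr = -0.276/3.1 = -0.08903; g_wv = 1.24/3.1 = 0.4.
Total gain g = 0.31097.
A = 1/(1 − 0.31097) = 1.45.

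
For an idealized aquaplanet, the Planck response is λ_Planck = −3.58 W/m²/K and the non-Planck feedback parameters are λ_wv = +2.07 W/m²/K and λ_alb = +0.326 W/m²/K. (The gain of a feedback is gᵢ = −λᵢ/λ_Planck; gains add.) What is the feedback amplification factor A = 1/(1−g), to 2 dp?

Convert to gains: g_wv = 2.07/3.58 = 0.5782; g_alb = 0.326/3.58 = 0.09106.
Total gain g = 0.66926.
A = 1/(1 − 0.66926) = 3.02.

3.02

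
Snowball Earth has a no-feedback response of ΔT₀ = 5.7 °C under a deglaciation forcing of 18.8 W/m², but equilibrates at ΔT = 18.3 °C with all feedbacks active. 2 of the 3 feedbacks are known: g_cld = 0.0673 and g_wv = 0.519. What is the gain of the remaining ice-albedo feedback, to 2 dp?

Amplification A = ΔT/ΔT₀ = 18.3/5.7 = 3.211.
Total gain g = 1 − 1/A = 1 − 1/3.211 = 0.6886.
Known gains sum to 0.0673 + 0.519 = 0.5863.
g_ice = 0.6886 − 0.5863 = 0.10.

0.10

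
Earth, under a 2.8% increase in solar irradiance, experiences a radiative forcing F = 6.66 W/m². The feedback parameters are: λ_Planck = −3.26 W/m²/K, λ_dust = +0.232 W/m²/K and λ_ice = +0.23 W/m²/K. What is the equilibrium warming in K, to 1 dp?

2.4 K

Net feedback parameter λ = (−3.26) + (+0.232) + (+0.23) = -2.798 W/m²/K.
ΔT = −F/λ = −6.66/(-2.798) = 2.4 K.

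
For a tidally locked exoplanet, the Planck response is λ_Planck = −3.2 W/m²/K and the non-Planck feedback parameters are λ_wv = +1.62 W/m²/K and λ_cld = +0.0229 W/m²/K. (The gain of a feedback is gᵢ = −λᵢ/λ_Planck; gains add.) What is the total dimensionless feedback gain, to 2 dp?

Convert to gains: g_wv = 1.62/3.2 = 0.5062; g_cld = 0.0229/3.2 = 0.007156.
Total gain g = 0.513356.

0.51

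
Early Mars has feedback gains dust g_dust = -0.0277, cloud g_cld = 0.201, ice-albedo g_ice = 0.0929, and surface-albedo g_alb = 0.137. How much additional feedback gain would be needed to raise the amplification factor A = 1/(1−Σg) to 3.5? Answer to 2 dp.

Current total gain = 0.4032.
Target gain for A = 3.5: g* = 1 − 1/3.5 = 0.7143.
Additional gain needed = 0.7143 − 0.4032 = 0.31.

0.31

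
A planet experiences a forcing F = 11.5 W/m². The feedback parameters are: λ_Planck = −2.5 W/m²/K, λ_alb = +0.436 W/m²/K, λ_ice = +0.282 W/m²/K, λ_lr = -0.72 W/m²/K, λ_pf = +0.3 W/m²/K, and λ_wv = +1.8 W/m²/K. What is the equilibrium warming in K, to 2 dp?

28.61 K

Net feedback parameter λ = (−2.5) + (+0.436) + (+0.282) + (-0.72) + (+0.3) + (+1.8) = -0.402 W/m²/K.
ΔT = −F/λ = −11.5/(-0.402) = 28.61 K.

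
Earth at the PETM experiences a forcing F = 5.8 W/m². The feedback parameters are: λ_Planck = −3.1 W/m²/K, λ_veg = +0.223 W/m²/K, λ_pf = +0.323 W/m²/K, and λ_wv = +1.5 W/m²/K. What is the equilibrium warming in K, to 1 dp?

Net feedback parameter λ = (−3.1) + (+0.223) + (+0.323) + (+1.5) = -1.054 W/m²/K.
ΔT = −F/λ = −5.8/(-1.054) = 5.5 K.

5.5 K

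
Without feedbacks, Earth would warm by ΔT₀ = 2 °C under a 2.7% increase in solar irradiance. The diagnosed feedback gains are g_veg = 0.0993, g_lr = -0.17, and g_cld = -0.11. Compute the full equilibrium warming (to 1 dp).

1.7 °C

Total gain g = 0.0993 − 0.17 − 0.11 = -0.1807.
Amplification A = 1/(1 + 0.1807) = 0.847.
ΔT = 2 × 0.847 = 1.7 °C.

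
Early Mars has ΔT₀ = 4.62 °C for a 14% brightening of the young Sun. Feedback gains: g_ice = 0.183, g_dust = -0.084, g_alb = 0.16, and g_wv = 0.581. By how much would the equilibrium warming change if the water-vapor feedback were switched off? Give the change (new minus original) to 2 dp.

Original: g = 0.84, ΔT = 4.62/(1−0.84) = 28.8750 °C.
Without water-vapor: g' = 0.259, ΔT' = 4.62/(1−0.259) = 6.2348 °C.
Change = 6.2348 − 28.8750 = -22.64 °C.

-22.64 °C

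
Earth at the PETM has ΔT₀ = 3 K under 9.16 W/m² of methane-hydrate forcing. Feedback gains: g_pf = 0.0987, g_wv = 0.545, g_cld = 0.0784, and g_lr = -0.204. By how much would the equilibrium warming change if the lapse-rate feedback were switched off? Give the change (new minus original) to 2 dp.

4.57 K

Original: g = 0.5181, ΔT = 3/(1−0.5181) = 6.2254 K.
Without lapse-rate: g' = 0.7221, ΔT' = 3/(1−0.7221) = 10.7953 K.
Change = 10.7953 − 6.2254 = 4.57 K.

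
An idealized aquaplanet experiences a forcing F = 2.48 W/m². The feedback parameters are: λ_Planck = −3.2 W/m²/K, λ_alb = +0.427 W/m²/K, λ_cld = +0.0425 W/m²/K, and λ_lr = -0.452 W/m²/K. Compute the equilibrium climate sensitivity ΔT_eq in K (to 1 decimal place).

0.8 K

Net feedback parameter λ = (−3.2) + (+0.427) + (+0.0425) + (-0.452) = -3.1825 W/m²/K.
ΔT = −F/λ = −2.48/(-3.1825) = 0.8 K.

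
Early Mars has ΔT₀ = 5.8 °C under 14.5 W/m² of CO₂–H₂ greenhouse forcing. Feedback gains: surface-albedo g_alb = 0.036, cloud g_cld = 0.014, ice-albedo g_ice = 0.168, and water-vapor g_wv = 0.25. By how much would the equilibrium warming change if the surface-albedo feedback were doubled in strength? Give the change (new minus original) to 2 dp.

Original: g = 0.468, ΔT = 5.8/(1−0.468) = 10.9023 °C.
With doubled surface-albedo: g' = 0.504, ΔT' = 5.8/(1−0.504) = 11.6935 °C.
Change = 11.6935 − 10.9023 = 0.79 °C.

0.79 °C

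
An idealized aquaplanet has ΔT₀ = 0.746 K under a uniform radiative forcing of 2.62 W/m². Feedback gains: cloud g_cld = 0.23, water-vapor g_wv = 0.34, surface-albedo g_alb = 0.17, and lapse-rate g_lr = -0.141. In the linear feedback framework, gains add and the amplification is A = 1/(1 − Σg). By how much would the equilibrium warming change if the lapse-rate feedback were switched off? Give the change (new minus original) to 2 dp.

Original: g = 0.599, ΔT = 0.746/(1−0.599) = 1.8603 K.
Without lapse-rate: g' = 0.74, ΔT' = 0.746/(1−0.74) = 2.8692 K.
Change = 2.8692 − 1.8603 = 1.01 K.

1.01 K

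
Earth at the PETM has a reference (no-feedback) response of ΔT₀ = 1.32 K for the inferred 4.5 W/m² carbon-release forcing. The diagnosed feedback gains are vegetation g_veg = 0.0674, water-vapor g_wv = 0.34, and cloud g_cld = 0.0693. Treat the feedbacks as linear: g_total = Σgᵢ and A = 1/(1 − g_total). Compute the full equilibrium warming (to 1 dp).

2.5 K

Total gain g = 0.0674 + 0.34 + 0.0693 = 0.4767.
Amplification A = 1/(1 − 0.4767) = 1.911.
ΔT = 1.32 × 1.911 = 2.5 K.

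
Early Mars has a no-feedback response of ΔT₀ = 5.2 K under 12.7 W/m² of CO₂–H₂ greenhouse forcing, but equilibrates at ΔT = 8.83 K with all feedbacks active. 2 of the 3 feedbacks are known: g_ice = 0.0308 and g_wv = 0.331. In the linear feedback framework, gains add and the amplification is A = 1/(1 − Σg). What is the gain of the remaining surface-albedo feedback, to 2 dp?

Amplification A = ΔT/ΔT₀ = 8.83/5.2 = 1.698.
Total gain g = 1 − 1/A = 1 − 1/1.698 = 0.4111.
Known gains sum to 0.0308 + 0.331 = 0.3618.
g_alb = 0.4111 − 0.3618 = 0.05.

0.05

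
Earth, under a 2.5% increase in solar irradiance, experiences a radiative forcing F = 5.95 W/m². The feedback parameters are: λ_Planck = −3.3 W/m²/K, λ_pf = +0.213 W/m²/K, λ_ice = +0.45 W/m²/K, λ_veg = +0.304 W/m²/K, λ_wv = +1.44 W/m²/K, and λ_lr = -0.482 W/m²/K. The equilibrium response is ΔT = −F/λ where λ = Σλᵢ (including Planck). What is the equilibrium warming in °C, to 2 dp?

4.33 °C

Net feedback parameter λ = (−3.3) + (+0.213) + (+0.45) + (+0.304) + (+1.44) + (-0.482) = -1.375 W/m²/K.
ΔT = −F/λ = −5.95/(-1.375) = 4.33 °C.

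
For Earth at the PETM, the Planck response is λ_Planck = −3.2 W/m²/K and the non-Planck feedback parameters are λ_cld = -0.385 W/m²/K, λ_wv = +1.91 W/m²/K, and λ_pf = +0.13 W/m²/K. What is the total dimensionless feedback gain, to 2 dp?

0.52

Convert to gains: g_cld = -0.385/3.2 = -0.1203; g_wv = 1.91/3.2 = 0.5969; g_pf = 0.13/3.2 = 0.04063.
Total gain g = 0.51723.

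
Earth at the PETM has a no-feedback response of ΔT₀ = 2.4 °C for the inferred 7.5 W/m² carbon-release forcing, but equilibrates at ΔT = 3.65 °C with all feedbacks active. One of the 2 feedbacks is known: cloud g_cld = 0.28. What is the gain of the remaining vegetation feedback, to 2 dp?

Amplification A = ΔT/ΔT₀ = 3.65/2.4 = 1.521.
Total gain g = 1 − 1/A = 1 − 1/1.521 = 0.3425.
The known gain is 0.28.
g_veg = 0.3425 − 0.28 = 0.06.

0.06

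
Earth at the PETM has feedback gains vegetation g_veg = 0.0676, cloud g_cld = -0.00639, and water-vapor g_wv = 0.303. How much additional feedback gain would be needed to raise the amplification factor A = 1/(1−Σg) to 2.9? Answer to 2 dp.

Current total gain = 0.36421.
Target gain for A = 2.9: g* = 1 − 1/2.9 = 0.6552.
Additional gain needed = 0.6552 − 0.36421 = 0.29.

0.29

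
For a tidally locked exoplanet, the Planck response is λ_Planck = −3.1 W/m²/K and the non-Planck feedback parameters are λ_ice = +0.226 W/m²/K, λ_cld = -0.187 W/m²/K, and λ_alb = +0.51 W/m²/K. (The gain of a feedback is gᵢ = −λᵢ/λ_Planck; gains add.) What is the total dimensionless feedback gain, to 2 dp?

Convert to gains: g_ice = 0.226/3.1 = 0.0729; g_cld = -0.187/3.1 = -0.06032; g_alb = 0.51/3.1 = 0.1645.
Total gain g = 0.17708.

0.18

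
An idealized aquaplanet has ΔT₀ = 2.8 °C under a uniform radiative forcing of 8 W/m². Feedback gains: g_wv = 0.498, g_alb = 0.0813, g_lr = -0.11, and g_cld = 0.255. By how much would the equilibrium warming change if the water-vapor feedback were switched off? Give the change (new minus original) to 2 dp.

-6.54 °C

Original: g = 0.7243, ΔT = 2.8/(1−0.7243) = 10.1560 °C.
Without water-vapor: g' = 0.2263, ΔT' = 2.8/(1−0.2263) = 3.6190 °C.
Change = 3.6190 − 10.1560 = -6.54 °C.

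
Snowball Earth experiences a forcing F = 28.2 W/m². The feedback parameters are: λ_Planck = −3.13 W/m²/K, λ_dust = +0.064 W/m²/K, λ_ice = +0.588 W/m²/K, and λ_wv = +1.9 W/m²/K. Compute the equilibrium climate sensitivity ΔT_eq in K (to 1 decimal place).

Net feedback parameter λ = (−3.13) + (+0.064) + (+0.588) + (+1.9) = -0.578 W/m²/K.
ΔT = −F/λ = −28.2/(-0.578) = 48.8 K.

48.8 K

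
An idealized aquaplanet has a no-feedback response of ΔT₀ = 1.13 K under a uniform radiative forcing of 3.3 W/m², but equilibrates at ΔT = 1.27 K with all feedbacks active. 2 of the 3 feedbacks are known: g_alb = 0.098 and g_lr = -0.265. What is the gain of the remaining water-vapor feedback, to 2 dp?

0.28

Amplification A = ΔT/ΔT₀ = 1.27/1.13 = 1.124.
Total gain g = 1 − 1/A = 1 − 1/1.124 = 0.1103.
Known gains sum to 0.098 − 0.265 = -0.167.
g_wv = 0.1103 + 0.167 = 0.28.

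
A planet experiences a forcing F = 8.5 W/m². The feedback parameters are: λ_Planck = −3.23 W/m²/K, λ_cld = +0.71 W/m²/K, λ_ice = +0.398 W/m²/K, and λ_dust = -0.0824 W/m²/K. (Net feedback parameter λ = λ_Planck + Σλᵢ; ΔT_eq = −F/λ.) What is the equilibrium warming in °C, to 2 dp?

3.86 °C

Net feedback parameter λ = (−3.23) + (+0.71) + (+0.398) + (-0.0824) = -2.2044 W/m²/K.
ΔT = −F/λ = −8.5/(-2.2044) = 3.86 °C.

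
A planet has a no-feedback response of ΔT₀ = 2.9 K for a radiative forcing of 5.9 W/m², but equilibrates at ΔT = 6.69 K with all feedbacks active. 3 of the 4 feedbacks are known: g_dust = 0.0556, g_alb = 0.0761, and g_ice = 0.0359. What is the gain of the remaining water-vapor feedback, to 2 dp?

Amplification A = ΔT/ΔT₀ = 6.69/2.9 = 2.307.
Total gain g = 1 − 1/A = 1 − 1/2.307 = 0.5665.
Known gains sum to 0.0556 + 0.0761 + 0.0359 = 0.1676.
g_wv = 0.5665 − 0.1676 = 0.40.

0.40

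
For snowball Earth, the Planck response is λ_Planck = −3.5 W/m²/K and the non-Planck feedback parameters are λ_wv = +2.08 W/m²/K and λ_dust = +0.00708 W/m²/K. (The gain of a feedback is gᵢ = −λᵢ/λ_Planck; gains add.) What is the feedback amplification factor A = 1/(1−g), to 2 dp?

Convert to gains: g_wv = 2.08/3.5 = 0.5943; g_dust = 0.00708/3.5 = 0.002023.
Total gain g = 0.596323.
A = 1/(1 − 0.596323) = 2.48.

2.48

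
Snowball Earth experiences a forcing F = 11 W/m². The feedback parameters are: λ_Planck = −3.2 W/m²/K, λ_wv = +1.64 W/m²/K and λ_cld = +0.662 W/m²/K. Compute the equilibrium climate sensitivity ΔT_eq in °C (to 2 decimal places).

12.25 °C

Net feedback parameter λ = (−3.2) + (+1.64) + (+0.662) = -0.898 W/m²/K.
ΔT = −F/λ = −11/(-0.898) = 12.25 °C.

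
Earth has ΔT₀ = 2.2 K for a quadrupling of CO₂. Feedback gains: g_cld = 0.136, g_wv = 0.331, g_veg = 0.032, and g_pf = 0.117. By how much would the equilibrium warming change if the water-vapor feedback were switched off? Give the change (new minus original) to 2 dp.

-2.65 K

Original: g = 0.616, ΔT = 2.2/(1−0.616) = 5.7292 K.
Without water-vapor: g' = 0.285, ΔT' = 2.2/(1−0.285) = 3.0769 K.
Change = 3.0769 − 5.7292 = -2.65 K.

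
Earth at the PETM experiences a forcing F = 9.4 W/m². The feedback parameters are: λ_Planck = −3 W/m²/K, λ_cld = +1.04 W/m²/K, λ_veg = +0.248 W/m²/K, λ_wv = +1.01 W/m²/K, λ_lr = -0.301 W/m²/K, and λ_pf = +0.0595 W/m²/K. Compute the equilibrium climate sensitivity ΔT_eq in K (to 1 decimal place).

Net feedback parameter λ = (−3) + (+1.04) + (+0.248) + (+1.01) + (-0.301) + (+0.0595) = -0.9435 W/m²/K.
ΔT = −F/λ = −9.4/(-0.9435) = 10.0 K.

10.0 K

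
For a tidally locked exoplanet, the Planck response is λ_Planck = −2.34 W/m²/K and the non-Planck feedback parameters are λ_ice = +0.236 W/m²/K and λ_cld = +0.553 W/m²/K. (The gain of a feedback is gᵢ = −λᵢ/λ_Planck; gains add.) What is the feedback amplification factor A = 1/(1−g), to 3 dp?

1.509

Convert to gains: g_ice = 0.236/2.34 = 0.1009; g_cld = 0.553/2.34 = 0.2363.
Total gain g = 0.3372.
A = 1/(1 − 0.3372) = 1.509.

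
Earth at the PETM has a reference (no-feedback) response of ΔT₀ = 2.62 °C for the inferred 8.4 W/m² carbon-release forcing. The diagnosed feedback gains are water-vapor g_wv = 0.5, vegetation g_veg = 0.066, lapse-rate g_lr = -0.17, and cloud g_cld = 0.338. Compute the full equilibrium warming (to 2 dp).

9.85 °C

Total gain g = 0.5 + 0.066 − 0.17 + 0.338 = 0.734.
Amplification A = 1/(1 − 0.734) = 3.759.
ΔT = 2.62 × 3.759 = 9.85 °C.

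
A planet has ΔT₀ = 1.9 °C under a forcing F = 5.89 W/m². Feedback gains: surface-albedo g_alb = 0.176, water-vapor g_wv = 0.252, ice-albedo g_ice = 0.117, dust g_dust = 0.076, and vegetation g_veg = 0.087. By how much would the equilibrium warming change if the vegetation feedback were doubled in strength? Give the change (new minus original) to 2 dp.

2.76 °C

Original: g = 0.708, ΔT = 1.9/(1−0.708) = 6.5068 °C.
With doubled vegetation: g' = 0.795, ΔT' = 1.9/(1−0.795) = 9.2683 °C.
Change = 9.2683 − 6.5068 = 2.76 °C.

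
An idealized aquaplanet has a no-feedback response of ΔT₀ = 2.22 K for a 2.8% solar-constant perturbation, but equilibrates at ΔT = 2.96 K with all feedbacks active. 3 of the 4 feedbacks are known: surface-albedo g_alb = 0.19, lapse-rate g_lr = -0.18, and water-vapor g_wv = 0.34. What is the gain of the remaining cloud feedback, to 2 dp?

Amplification A = ΔT/ΔT₀ = 2.96/2.22 = 1.333.
Total gain g = 1 − 1/A = 1 − 1/1.333 = 0.2498.
Known gains sum to 0.19 − 0.18 + 0.34 = 0.35.
g_cld = 0.2498 − 0.35 = -0.10.

-0.10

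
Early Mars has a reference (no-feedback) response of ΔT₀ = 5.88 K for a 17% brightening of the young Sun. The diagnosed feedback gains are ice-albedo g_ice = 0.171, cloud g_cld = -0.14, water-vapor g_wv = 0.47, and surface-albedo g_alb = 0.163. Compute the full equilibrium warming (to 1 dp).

17.5 K

Total gain g = 0.171 − 0.14 + 0.47 + 0.163 = 0.664.
Amplification A = 1/(1 − 0.664) = 2.976.
ΔT = 5.88 × 2.976 = 17.5 K.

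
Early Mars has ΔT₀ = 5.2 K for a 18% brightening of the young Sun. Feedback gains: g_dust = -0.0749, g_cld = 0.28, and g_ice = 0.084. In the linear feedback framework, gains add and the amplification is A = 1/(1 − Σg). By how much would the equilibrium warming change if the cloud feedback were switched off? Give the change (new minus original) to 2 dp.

Original: g = 0.2891, ΔT = 5.2/(1−0.2891) = 7.3147 K.
Without cloud: g' = 0.0091, ΔT' = 5.2/(1−0.0091) = 5.2478 K.
Change = 5.2478 − 7.3147 = -2.07 K.

-2.07 K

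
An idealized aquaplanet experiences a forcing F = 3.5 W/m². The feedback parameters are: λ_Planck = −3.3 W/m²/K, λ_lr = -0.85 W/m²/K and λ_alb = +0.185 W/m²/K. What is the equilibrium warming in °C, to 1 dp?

Net feedback parameter λ = (−3.3) + (-0.85) + (+0.185) = -3.965 W/m²/K.
ΔT = −F/λ = −3.5/(-3.965) = 0.9 °C.

0.9 °C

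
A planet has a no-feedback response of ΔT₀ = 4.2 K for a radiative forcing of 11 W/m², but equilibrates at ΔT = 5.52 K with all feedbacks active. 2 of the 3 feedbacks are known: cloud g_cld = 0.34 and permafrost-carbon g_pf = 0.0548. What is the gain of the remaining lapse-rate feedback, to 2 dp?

Amplification A = ΔT/ΔT₀ = 5.52/4.2 = 1.314.
Total gain g = 1 − 1/A = 1 − 1/1.314 = 0.239.
Known gains sum to 0.34 + 0.0548 = 0.3948.
g_lr = 0.239 − 0.3948 = -0.16.

-0.16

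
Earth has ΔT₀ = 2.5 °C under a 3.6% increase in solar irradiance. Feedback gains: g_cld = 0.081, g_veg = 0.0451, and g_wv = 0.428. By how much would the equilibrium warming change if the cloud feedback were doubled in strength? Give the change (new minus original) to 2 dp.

Original: g = 0.5541, ΔT = 2.5/(1−0.5541) = 5.6066 °C.
With doubled cloud: g' = 0.6351, ΔT' = 2.5/(1−0.6351) = 6.8512 °C.
Change = 6.8512 − 5.6066 = 1.24 °C.

1.24 °C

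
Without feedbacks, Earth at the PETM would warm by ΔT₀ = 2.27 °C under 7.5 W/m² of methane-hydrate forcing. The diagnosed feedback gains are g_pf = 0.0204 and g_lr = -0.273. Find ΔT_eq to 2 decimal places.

Total gain g = 0.0204 − 0.273 = -0.2526.
Amplification A = 1/(1 + 0.2526) = 0.7983.
ΔT = 2.27 × 0.7983 = 1.81 °C.

1.81 °C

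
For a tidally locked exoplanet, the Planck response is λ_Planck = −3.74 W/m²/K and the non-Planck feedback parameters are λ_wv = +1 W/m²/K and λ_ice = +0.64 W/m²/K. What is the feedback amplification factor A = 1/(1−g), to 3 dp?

Convert to gains: g_wv = 1/3.74 = 0.2674; g_ice = 0.64/3.74 = 0.1711.
Total gain g = 0.4385.
A = 1/(1 − 0.4385) = 1.781.

1.781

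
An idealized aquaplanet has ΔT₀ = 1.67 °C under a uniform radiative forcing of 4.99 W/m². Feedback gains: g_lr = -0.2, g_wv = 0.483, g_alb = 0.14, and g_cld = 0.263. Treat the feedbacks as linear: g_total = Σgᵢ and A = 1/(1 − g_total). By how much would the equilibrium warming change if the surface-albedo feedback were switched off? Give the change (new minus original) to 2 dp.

Original: g = 0.686, ΔT = 1.67/(1−0.686) = 5.3185 °C.
Without surface-albedo: g' = 0.546, ΔT' = 1.67/(1−0.546) = 3.6784 °C.
Change = 3.6784 − 5.3185 = -1.64 °C.

-1.64 °C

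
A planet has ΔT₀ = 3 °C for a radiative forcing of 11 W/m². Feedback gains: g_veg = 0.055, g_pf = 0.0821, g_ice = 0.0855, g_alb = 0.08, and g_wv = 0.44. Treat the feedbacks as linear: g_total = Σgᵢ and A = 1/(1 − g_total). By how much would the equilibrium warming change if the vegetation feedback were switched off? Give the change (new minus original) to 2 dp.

Original: g = 0.7426, ΔT = 3/(1−0.7426) = 11.6550 °C.
Without vegetation: g' = 0.6876, ΔT' = 3/(1−0.6876) = 9.6031 °C.
Change = 9.6031 − 11.6550 = -2.05 °C.

-2.05 °C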